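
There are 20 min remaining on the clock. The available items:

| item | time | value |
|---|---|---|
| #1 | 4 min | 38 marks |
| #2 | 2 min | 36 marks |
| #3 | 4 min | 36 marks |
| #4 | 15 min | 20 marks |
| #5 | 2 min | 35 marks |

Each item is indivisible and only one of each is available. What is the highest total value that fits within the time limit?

Check high-value combinations within 20 min:
- #1+#2+#3+#5: time 4+2+4+2=12, value 38+36+36+35=145
- #1+#2+#3: time 4+2+4=10, value 38+36+36=110
- #1+#2+#5: time 4+2+2=8, value 38+36+35=109
- #1+#3+#5: time 4+4+2=10, value 38+36+35=109
- #2+#3+#5: time 2+4+2=8, value 36+36+35=107
Best: 145 marks.

145 marks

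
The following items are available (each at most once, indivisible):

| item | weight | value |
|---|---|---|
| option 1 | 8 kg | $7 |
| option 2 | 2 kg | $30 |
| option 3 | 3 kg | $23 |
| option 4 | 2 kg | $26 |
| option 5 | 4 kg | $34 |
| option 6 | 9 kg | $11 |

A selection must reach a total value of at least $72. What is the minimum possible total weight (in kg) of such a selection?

7

Subsets with value ≥ 72, sorted by total weight:
- option 2+option 3+option 4: weight 7, value 79
- option 2+option 4+option 5: weight 8, value 90
- option 2+option 3+option 5: weight 9, value 87
- option 3+option 4+option 5: weight 9, value 83
Minimum weight: 7 kg.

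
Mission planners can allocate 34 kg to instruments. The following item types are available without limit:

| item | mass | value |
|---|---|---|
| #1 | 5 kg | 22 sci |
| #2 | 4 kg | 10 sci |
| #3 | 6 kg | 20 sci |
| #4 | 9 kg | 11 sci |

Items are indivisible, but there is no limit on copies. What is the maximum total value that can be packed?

Best value-per-unit is #1 at 22/5; filling with it alone gives 6×22 = 132.
Optimal mix: 6×#1 + 1×#2 → mass 34, value 142.

142 sci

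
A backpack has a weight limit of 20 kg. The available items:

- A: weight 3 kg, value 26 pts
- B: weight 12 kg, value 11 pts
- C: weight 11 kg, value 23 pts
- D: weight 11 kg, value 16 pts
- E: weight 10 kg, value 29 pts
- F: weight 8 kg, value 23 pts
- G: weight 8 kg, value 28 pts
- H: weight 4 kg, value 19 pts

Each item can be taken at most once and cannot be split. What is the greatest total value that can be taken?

Check high-value combinations within 20 kg:
- A+F+G: weight 3+8+8=19, value 26+23+28=77
- A+E+H: weight 3+10+4=17, value 26+29+19=74
- A+G+H: weight 3+8+4=15, value 26+28+19=73
- F+G+H: weight 8+8+4=20, value 23+28+19=70
Best: 77 pts.

77 pts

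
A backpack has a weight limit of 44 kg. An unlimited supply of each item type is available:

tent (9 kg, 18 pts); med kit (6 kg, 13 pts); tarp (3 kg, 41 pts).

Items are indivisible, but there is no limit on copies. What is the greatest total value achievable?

574 pts

Best value-per-unit is tarp at 41/3, and filling with it alone uses weight 14×3=42. No mix of the others beats 14×41 = 574.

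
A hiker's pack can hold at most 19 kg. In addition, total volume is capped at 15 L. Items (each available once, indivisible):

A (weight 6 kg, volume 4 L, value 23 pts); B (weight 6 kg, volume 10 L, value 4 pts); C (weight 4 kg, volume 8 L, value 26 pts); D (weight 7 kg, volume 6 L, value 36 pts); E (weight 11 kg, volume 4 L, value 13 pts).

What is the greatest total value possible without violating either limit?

Feasible sets respecting both limits:
- C+D: weight 11, volume 14, value 62
- A+D: weight 13, volume 10, value 59
- A+C: weight 10, volume 12, value 49
- D+E: weight 18, volume 10, value 49
Best: 62 pts.

62 pts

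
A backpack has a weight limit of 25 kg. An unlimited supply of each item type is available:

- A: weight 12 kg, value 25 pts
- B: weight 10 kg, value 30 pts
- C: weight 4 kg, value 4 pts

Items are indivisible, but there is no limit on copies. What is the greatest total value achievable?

Best value-per-unit is B at 30/10; filling with it alone gives 2×30 = 60.
Optimal mix: 2×B + 1×C → weight 24, value 64.

64 pts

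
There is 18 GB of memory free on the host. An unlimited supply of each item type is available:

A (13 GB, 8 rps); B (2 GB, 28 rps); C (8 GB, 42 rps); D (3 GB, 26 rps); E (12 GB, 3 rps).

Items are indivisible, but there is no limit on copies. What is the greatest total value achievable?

252 rps

Best value-per-unit is B at 28/2, and filling with it alone uses memory 9×2=18. No mix of the others beats 9×28 = 252.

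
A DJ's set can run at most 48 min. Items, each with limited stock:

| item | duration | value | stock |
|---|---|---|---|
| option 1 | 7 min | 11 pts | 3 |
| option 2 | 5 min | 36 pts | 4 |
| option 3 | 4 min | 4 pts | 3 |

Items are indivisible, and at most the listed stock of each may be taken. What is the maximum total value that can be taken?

Best selections within duration 48 and stock limits:
- 3×option 1 + 4×option 2 + 1×option 3: duration 45, value 181
- 2×option 1 + 4×option 2 + 3×option 3: duration 46, value 178
- 3×option 1 + 4×option 2: duration 41, value 177
- 2×option 1 + 4×option 2 + 2×option 3: duration 42, value 174
Best: 181 pts.

181 pts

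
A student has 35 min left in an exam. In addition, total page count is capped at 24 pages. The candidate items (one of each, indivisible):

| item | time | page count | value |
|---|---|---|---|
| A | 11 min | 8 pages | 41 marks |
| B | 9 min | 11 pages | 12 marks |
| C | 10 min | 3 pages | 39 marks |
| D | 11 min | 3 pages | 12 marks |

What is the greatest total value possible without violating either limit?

92 marks

Feasible sets respecting both limits:
- A+B+C: time 30, page count 22, value 92
- A+C+D: time 32, page count 14, value 92
- A+C: time 21, page count 11, value 80
Best: 92 marks.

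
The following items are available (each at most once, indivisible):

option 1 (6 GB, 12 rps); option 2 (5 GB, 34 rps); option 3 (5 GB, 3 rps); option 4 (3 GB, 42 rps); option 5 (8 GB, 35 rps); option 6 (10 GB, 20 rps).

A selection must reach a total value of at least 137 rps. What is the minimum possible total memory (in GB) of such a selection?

32

Subsets with value ≥ 137, sorted by total memory:
- option 1+option 2+option 4+option 5+option 6: memory 32, value 143
- option 1+option 2+option 3+option 4+option 5+option 6: memory 37, value 146
Minimum memory: 32 GB.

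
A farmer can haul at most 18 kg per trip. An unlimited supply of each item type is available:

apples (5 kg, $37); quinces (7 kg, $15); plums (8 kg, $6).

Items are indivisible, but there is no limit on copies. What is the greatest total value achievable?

$111

Best value-per-unit is apples at 37/5, and filling with it alone uses weight 3×5=15. No mix of the others beats 3×37 = 111.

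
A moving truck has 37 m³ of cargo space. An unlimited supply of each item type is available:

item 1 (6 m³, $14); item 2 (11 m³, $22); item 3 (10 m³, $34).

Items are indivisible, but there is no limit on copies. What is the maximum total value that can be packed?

Best value-per-unit is item 3 at 34/10; filling with it alone gives 3×34 = 102.
Optimal mix: 1×item 1 + 3×item 3 → volume 36, value 116.

$116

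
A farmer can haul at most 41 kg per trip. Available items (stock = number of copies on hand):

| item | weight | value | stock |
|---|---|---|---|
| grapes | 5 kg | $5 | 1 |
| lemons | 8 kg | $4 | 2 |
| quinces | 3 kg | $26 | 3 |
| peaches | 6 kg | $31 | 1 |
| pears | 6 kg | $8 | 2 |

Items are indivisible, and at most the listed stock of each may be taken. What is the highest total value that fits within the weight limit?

Top feasible selections:
- 1×grapes + 1×lemons + 3×quinces + 1×peaches + 2×pears: weight 40, value 134
- 1×grapes + 3×quinces + 1×peaches + 2×pears: weight 32, value 130
Best: $134.

$134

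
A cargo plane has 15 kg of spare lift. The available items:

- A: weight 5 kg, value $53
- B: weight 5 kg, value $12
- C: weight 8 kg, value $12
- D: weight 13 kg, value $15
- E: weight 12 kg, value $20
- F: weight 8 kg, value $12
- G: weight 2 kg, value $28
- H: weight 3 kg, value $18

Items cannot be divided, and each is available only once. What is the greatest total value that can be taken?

Check high-value combinations within 15 kg:
- A+B+G+H: weight 5+5+2+3=15, value 53+12+28+18=111
- A+G+H: weight 5+2+3=10, value 53+28+18=99
- A+B+G: weight 5+5+2=12, value 53+12+28=93
- A+C+G: weight 5+8+2=15, value 53+12+28=93
- A+F+G: weight 5+8+2=15, value 53+12+28=93
Best: $111.

$111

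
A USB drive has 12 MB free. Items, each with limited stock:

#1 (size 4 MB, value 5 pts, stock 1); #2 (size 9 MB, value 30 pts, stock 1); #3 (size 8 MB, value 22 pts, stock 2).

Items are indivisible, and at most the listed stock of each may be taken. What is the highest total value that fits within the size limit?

30 pts

Best selections within size 12 and stock limits:
- 1×#2: size 9, value 30
- 1×#1 + 1×#3: size 12, value 27
Best: 30 pts.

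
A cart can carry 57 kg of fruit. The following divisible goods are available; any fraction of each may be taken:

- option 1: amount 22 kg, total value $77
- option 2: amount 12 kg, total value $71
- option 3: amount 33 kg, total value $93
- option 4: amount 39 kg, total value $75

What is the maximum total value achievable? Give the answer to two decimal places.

212.82

Take in order of value per unit:
- option 2 (71/12 per unit): all 12 → value 71, running total 71.00
- option 1 (77/22 per unit): all 22 → value 77, running total 148.00
- option 3 (93/33 per unit): 23 of 33 → value 23×93/33 = 64.8182, running total 212.82
Total 212.82.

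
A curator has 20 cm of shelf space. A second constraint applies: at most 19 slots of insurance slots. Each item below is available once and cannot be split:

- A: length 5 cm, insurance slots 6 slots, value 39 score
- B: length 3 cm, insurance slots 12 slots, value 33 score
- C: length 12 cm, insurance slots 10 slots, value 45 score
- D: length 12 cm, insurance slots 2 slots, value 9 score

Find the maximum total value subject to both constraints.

84 score

Feasible sets respecting both limits:
- A+C: length 17, insurance slots 16, value 84
- A+B: length 8, insurance slots 18, value 72
- A+D: length 17, insurance slots 8, value 48
Best: 84 score.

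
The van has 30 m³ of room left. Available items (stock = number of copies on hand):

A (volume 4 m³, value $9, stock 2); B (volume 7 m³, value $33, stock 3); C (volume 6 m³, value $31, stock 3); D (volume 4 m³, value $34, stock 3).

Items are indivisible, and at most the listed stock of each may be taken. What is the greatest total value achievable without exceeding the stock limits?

Top feasible selections:
- 3×C + 3×D: volume 30, value 195
- 1×A + 2×B + 3×D: volume 30, value 177
- 1×A + 1×B + 1×C + 3×D: volume 29, value 175
Best: $195.

$195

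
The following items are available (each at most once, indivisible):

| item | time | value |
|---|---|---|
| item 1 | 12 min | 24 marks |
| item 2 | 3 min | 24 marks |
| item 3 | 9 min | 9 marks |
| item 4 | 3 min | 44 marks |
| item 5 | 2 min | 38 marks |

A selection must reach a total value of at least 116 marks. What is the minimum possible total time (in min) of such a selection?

20

Subsets with value ≥ 116, sorted by total time:
- item 1+item 2+item 4+item 5: time 20, value 130
- item 1+item 2+item 3+item 4+item 5: time 29, value 139
Minimum time: 20 min.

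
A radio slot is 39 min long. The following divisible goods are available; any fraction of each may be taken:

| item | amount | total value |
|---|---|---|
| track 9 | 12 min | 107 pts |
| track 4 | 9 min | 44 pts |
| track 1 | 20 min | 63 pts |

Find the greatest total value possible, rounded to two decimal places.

Take in order of value per unit:
- track 9 (107/12 per unit): all 12 → value 107, running total 107.00
- track 4 (44/9 per unit): all 9 → value 44, running total 151.00
- track 1 (63/20 per unit): 18 of 20 → value 18×63/20 = 56.7000, running total 207.70
Total 207.70.

207.70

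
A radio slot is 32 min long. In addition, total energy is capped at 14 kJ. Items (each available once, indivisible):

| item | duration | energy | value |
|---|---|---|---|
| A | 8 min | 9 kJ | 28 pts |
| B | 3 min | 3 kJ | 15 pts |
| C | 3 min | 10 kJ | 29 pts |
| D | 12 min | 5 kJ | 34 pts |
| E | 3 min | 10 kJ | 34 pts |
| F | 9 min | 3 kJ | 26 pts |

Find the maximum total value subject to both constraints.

75 pts

Feasible sets respecting both limits:
- B+D+F: duration 24, energy 11, value 75
- A+D: duration 20, energy 14, value 62
- D+F: duration 21, energy 8, value 60
- E+F: duration 12, energy 13, value 60
Best: 75 pts.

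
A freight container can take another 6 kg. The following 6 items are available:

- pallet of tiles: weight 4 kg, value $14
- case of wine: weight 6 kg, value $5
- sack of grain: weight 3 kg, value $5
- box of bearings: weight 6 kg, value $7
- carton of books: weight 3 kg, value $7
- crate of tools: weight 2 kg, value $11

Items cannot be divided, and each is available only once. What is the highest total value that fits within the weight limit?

Check high-value combinations within 6 kg:
- pallet of tiles+crate of tools: weight 4+2=6, value 14+11=25
- carton of books+crate of tools: weight 3+2=5, value 7+11=18
- sack of grain+crate of tools: weight 3+2=5, value 5+11=16
- pallet of tiles: weight 4, value 14
Best: $25.

$25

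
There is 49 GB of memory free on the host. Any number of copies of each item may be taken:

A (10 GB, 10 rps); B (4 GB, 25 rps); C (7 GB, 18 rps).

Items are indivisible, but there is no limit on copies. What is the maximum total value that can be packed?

300 rps

Best value-per-unit is B at 25/4, and filling with it alone uses memory 12×4=48. No mix of the others beats 12×25 = 300.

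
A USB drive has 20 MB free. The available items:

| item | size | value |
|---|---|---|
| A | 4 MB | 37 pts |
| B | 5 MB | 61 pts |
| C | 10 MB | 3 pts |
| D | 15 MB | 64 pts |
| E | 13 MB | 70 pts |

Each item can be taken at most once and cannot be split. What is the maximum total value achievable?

Check high-value combinations within 20 MB:
- B+E: size 5+13=18, value 61+70=131
- B+D: size 5+15=20, value 61+64=125
- A+E: size 4+13=17, value 37+70=107
- A+B+C: size 4+5+10=19, value 37+61+3=101
- A+D: size 4+15=19, value 37+64=101
Best: 131 pts.

131 pts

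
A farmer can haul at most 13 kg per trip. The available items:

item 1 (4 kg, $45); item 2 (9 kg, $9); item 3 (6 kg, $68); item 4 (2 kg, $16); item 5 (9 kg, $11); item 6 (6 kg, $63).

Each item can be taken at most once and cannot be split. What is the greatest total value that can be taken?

Check high-value combinations within 13 kg:
- item 3+item 6: weight 6+6=12, value 68+63=131
- item 1+item 3+item 4: weight 4+6+2=12, value 45+68+16=129
- item 1+item 4+item 6: weight 4+2+6=12, value 45+16+63=124
Best: $131.

$131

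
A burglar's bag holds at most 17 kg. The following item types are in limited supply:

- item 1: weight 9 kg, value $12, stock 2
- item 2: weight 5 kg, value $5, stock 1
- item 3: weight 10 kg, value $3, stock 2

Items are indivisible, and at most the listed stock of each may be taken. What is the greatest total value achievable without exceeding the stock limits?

$17

Top feasible selections:
- 1×item 1 + 1×item 2: weight 14, value 17
- 1×item 1: weight 9, value 12
- 1×item 2 + 1×item 3: weight 15, value 8
- 1×item 2: weight 5, value 5
Best: $17.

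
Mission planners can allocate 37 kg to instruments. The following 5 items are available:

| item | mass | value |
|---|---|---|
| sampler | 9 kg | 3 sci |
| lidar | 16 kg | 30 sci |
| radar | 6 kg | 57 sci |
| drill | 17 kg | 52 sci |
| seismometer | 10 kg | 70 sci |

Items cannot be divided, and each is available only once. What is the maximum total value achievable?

Check high-value combinations within 37 kg:
- radar+drill+seismometer: mass 6+17+10=33, value 57+52+70=179
- lidar+radar+seismometer: mass 16+6+10=32, value 30+57+70=157
- sampler+radar+seismometer: mass 9+6+10=25, value 3+57+70=130
- radar+seismometer: mass 6+10=16, value 57+70=127
Best: 179 sci.

179 sci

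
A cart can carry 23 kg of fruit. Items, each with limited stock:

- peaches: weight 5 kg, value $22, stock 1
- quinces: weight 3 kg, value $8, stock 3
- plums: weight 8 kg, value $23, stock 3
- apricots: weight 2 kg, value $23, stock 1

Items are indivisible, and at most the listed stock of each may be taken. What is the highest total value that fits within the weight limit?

Top feasible selections:
- 1×peaches + 2×plums + 1×apricots: weight 23, value 91
- 1×peaches + 2×quinces + 1×plums + 1×apricots: weight 21, value 84
- 1×quinces + 2×plums + 1×apricots: weight 21, value 77
Best: $91.

$91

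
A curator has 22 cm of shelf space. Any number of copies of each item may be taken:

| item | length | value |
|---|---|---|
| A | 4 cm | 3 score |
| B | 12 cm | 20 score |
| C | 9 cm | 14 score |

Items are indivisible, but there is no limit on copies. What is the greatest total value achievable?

34 score

Best value-per-unit is B at 20/12; filling with it alone gives 1×20 = 20.
Optimal mix: 1×B + 1×C → length 21, value 34.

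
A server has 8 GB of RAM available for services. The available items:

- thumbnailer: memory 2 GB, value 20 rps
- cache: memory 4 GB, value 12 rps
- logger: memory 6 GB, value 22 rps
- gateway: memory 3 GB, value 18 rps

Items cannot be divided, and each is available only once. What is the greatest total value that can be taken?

42 rps

Check high-value combinations within 8 GB:
- thumbnailer+logger: memory 2+6=8, value 20+22=42
- thumbnailer+gateway: memory 2+3=5, value 20+18=38
- thumbnailer+cache: memory 2+4=6, value 20+12=32
- cache+gateway: memory 4+3=7, value 12+18=30
- logger: memory 6, value 22
Best: 42 rps.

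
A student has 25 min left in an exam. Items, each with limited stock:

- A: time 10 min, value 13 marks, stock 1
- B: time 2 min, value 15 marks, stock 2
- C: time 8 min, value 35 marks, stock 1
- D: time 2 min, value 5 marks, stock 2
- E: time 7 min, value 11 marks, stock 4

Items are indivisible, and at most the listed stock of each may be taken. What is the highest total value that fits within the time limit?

Top feasible selections:
- 2×B + 1×C + 2×D + 1×E: time 23, value 86
- 1×A + 2×B + 1×C + 1×D: time 24, value 83
Best: 86 marks.

86 marks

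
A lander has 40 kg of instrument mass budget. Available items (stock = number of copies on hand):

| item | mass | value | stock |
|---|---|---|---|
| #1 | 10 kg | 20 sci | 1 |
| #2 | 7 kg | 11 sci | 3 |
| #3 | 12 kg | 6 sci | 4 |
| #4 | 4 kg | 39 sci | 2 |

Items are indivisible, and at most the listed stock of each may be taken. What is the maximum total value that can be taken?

Best selections within mass 40 and stock limits:
- 1×#1 + 3×#2 + 2×#4: mass 39, value 131
- 1×#1 + 2×#2 + 2×#4: mass 32, value 120
- 1×#1 + 1×#2 + 1×#3 + 2×#4: mass 37, value 115
- 3×#2 + 2×#4: mass 29, value 111
Best: 131 sci.

131 sci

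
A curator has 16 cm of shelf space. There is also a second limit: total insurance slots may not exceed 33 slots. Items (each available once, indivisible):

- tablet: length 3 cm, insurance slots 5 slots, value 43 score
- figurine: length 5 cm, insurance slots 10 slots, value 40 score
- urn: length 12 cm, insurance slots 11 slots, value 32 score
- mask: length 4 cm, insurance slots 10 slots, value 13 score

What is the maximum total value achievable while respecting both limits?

Feasible sets respecting both limits:
- tablet+figurine+mask: length 12, insurance slots 25, value 96
- tablet+figurine: length 8, insurance slots 15, value 83
- tablet+urn: length 15, insurance slots 16, value 75
- tablet+mask: length 7, insurance slots 15, value 56
Best: 96 score.

96 score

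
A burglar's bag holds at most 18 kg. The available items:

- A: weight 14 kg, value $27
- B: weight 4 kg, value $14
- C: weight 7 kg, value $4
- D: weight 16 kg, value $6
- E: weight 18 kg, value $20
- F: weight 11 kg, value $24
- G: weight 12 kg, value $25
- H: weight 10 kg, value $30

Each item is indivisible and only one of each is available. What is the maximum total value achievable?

Check high-value combinations within 18 kg:
- B+H: weight 4+10=14, value 14+30=44
- A+B: weight 14+4=18, value 27+14=41
- B+G: weight 4+12=16, value 14+25=39
- B+F: weight 4+11=15, value 14+24=38
- C+H: weight 7+10=17, value 4+30=34
Best: $44.

$44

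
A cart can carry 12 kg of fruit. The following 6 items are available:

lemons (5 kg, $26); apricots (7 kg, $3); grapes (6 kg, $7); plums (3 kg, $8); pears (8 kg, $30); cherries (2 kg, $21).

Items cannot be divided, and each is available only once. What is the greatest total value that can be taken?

This is a 0/1 knapsack; check combinations near the capacity.
- lemons+plums+cherries: weight 5+3+2=10, value 26+8+21=55
- pears+cherries: weight 8+2=10, value 30+21=51
- lemons+cherries: weight 5+2=7, value 26+21=47
Best: $55.

$55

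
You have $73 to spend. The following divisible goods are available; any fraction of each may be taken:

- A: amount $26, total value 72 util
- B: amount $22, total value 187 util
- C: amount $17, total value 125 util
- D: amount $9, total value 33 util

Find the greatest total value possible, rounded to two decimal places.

Take in order of value per unit:
- B (187/22 per unit): all 22 → value 187, running total 187.00
- C (125/17 per unit): all 17 → value 125, running total 312.00
- D (33/9 per unit): all 9 → value 33, running total 345.00
- A (72/26 per unit): 25 of 26 → value 25×72/26 = 69.2308, running total 414.23
Total 414.23.

414.23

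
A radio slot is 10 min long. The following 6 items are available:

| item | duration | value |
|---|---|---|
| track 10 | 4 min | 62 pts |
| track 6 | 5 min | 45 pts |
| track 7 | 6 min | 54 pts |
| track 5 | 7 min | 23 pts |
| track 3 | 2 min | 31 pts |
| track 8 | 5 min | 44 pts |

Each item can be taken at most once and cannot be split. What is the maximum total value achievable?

Check high-value combinations within 10 min:
- track 10+track 7: duration 4+6=10, value 62+54=116
- track 10+track 6: duration 4+5=9, value 62+45=107
- track 10+track 8: duration 4+5=9, value 62+44=106
Best: 116 pts.

116 pts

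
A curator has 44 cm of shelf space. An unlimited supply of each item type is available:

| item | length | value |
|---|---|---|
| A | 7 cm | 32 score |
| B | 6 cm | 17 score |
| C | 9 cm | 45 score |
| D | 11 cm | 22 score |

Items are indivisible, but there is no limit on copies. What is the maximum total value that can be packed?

212 score

Best value-per-unit is C at 45/9; filling with it alone gives 4×45 = 180.
Optimal mix: 1×A + 4×C → length 43, value 212.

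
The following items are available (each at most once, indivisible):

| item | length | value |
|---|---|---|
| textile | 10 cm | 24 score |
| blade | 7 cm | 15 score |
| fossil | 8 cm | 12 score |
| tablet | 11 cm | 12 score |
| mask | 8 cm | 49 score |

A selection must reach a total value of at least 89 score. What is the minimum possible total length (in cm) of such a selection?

Subsets with value ≥ 89, sorted by total length:
- textile+blade+fossil+mask: length 33, value 100
- textile+blade+tablet+mask: length 36, value 100
- textile+fossil+tablet+mask: length 37, value 97
- textile+blade+fossil+tablet+mask: length 44, value 112
Minimum length: 33 cm.

33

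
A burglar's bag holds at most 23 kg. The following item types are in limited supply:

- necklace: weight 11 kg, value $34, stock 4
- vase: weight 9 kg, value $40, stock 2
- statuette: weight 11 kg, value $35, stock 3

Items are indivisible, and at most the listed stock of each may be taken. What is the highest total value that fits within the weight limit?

Top feasible selections:
- 2×vase: weight 18, value 80
- 1×vase + 1×statuette: weight 20, value 75
- 1×necklace + 1×vase: weight 20, value 74
Best: $80.

$80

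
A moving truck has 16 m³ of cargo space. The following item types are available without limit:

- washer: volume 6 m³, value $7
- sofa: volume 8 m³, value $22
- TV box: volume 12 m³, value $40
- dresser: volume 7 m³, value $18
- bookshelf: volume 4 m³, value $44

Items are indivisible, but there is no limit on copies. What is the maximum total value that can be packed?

Best value-per-unit is bookshelf at 44/4, and filling with it alone uses volume 4×4=16. No mix of the others beats 4×44 = 176.

$176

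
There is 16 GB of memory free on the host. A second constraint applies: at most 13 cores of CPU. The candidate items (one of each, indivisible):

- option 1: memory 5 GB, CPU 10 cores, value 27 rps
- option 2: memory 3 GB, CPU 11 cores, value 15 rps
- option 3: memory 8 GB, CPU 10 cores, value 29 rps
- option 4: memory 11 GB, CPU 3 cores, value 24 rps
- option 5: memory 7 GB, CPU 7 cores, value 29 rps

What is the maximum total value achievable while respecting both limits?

Feasible sets respecting both limits:
- option 1+option 4: memory 16, CPU 13, value 51
- option 3: memory 8, CPU 10, value 29
- option 5: memory 7, CPU 7, value 29
Best: 51 rps.

51 rps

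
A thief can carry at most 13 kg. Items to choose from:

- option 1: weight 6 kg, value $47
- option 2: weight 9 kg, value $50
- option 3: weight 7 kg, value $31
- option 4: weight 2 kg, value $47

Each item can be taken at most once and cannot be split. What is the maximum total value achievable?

$97

Check high-value combinations within 13 kg:
- option 2+option 4: weight 9+2=11, value 50+47=97
- option 1+option 4: weight 6+2=8, value 47+47=94
- option 3+option 4: weight 7+2=9, value 31+47=78
- option 1+option 3: weight 6+7=13, value 47+31=78
Best: $97.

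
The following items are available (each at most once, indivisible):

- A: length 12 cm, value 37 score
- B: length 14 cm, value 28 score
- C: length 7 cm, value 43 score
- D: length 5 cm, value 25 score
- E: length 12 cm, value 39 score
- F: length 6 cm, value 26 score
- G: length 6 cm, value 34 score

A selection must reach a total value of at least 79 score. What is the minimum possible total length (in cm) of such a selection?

17

Subsets with value ≥ 79, sorted by total length:
- D+F+G: length 17, value 85
- C+D+G: length 18, value 102
Minimum length: 17 cm.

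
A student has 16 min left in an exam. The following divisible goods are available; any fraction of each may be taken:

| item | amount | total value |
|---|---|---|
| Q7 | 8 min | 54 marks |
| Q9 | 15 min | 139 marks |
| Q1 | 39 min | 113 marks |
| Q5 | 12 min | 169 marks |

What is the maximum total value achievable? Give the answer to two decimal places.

Take in order of value per unit:
- Q5 (169/12 per unit): all 12 → value 169, running total 169.00
- Q9 (139/15 per unit): 4 of 15 → value 4×139/15 = 37.0667, running total 206.07
Total 206.07.

206.07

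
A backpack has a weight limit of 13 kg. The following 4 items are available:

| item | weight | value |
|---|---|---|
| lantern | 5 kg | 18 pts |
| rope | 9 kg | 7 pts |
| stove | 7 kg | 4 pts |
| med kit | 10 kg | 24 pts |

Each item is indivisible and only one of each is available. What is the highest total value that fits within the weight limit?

Check high-value combinations within 13 kg:
- med kit: weight 10, value 24
- lantern+stove: weight 5+7=12, value 18+4=22
- lantern: weight 5, value 18
Best: 24 pts.

24 pts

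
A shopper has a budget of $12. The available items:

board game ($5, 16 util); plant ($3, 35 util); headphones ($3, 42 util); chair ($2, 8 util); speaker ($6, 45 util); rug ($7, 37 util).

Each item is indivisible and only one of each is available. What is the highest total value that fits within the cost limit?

Check high-value combinations within $12:
- plant+headphones+speaker: cost 3+3+6=12, value 35+42+45=122
- headphones+chair+speaker: cost 3+2+6=11, value 42+8+45=95
- board game+plant+headphones: cost 5+3+3=11, value 16+35+42=93
- plant+chair+speaker: cost 3+2+6=11, value 35+8+45=88
- headphones+speaker: cost 3+6=9, value 42+45=87
Best: 122 util.

122 util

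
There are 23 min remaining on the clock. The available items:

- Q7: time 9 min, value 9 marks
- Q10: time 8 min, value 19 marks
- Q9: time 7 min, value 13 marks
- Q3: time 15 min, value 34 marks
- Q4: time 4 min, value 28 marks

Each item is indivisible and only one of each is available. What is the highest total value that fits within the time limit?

62 marks

This is a 0/1 knapsack; check combinations near the capacity.
- Q3+Q4: time 15+4=19, value 34+28=62
- Q10+Q9+Q4: time 8+7+4=19, value 19+13+28=60
- Q7+Q10+Q4: time 9+8+4=21, value 9+19+28=56
- Q10+Q3: time 8+15=23, value 19+34=53
- Q7+Q9+Q4: time 9+7+4=20, value 9+13+28=50
Best: 62 marks.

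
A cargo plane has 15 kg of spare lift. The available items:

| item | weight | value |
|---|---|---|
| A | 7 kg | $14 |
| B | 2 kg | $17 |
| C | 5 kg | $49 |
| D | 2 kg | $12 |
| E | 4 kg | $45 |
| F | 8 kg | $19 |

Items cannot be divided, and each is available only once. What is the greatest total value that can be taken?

Check high-value combinations within 15 kg:
- B+C+D+E: weight 2+5+2+4=13, value 17+49+12+45=123
- B+C+E: weight 2+5+4=11, value 17+49+45=111
- C+D+E: weight 5+2+4=11, value 49+12+45=106
- C+E: weight 5+4=9, value 49+45=94
Best: $123.

$123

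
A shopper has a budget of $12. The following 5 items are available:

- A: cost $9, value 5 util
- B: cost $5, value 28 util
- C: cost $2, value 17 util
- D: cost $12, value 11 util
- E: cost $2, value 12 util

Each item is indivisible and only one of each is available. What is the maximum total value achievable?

57 util

Check high-value combinations within $12:
- B+C+E: cost 5+2+2=9, value 28+17+12=57
- B+C: cost 5+2=7, value 28+17=45
- B+E: cost 5+2=7, value 28+12=40
- C+E: cost 2+2=4, value 17+12=29
- B: cost 5, value 28
Best: 57 util.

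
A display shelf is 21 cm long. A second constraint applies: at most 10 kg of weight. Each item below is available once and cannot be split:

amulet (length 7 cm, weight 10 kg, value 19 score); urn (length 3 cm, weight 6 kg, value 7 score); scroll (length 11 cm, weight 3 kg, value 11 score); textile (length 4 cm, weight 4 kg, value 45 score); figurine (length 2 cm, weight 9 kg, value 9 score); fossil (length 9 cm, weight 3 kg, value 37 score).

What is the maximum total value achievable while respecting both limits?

82 score

Feasible sets respecting both limits:
- textile+fossil: length 13, weight 7, value 82
- scroll+textile: length 15, weight 7, value 56
- urn+textile: length 7, weight 10, value 52
Best: 82 score.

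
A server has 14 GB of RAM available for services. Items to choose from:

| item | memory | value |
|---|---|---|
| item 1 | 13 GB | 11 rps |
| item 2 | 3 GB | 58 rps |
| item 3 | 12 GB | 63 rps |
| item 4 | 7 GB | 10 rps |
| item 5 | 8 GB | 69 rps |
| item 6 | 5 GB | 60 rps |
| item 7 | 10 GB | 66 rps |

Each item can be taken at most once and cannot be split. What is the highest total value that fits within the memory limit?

129 rps

Check high-value combinations within 14 GB:
- item 5+item 6: memory 8+5=13, value 69+60=129
- item 2+item 5: memory 3+8=11, value 58+69=127
- item 2+item 7: memory 3+10=13, value 58+66=124
- item 2+item 6: memory 3+5=8, value 58+60=118
Best: 129 rps.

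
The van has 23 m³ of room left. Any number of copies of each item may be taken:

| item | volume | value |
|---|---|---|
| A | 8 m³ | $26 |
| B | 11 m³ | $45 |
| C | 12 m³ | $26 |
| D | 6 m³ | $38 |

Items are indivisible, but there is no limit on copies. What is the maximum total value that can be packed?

$121

Best value-per-unit is D at 38/6; filling with it alone gives 3×38 = 114.
Optimal mix: 1×B + 2×D → volume 23, value 121.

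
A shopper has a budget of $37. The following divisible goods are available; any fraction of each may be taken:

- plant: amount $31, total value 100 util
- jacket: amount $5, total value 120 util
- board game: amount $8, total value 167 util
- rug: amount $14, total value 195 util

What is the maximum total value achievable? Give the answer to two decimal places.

514.26

Take in order of value per unit:
- jacket (120/5 per unit): all 5 → value 120, running total 120.00
- board game (167/8 per unit): all 8 → value 167, running total 287.00
- rug (195/14 per unit): all 14 → value 195, running total 482.00
- plant (100/31 per unit): 10 of 31 → value 10×100/31 = 32.2581, running total 514.26
Total 514.26.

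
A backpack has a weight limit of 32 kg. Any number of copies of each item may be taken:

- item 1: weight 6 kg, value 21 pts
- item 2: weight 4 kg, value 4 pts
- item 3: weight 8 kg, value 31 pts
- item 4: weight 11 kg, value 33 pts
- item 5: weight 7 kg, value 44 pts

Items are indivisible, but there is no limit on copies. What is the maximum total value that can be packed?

180 pts

Best value-per-unit is item 5 at 44/7; filling with it alone gives 4×44 = 176.
Optimal mix: 1×item 2 + 4×item 5 → weight 32, value 180.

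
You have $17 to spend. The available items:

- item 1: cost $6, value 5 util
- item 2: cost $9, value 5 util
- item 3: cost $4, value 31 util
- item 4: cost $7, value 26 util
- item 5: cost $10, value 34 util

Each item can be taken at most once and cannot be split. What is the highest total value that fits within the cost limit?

65 util

Check high-value combinations within $17:
- item 3+item 5: cost 4+10=14, value 31+34=65
- item 1+item 3+item 4: cost 6+4+7=17, value 5+31+26=62
- item 4+item 5: cost 7+10=17, value 26+34=60
- item 3+item 4: cost 4+7=11, value 31+26=57
- item 1+item 5: cost 6+10=16, value 5+34=39
Best: 65 util.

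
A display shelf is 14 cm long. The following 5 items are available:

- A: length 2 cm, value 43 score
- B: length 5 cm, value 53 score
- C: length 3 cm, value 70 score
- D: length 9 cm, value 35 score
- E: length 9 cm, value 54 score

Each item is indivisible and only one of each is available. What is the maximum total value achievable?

This is a 0/1 knapsack; check combinations near the capacity.
- A+C+E: length 2+3+9=14, value 43+70+54=167
- A+B+C: length 2+5+3=10, value 43+53+70=166
- A+C+D: length 2+3+9=14, value 43+70+35=148
Best: 167 score.

167 score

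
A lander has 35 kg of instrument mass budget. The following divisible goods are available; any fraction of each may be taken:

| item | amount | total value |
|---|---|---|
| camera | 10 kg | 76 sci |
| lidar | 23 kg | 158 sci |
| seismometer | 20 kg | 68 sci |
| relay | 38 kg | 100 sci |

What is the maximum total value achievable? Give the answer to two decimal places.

240.80

Take in order of value per unit:
- camera (76/10 per unit): all 10 → value 76, running total 76.00
- lidar (158/23 per unit): all 23 → value 158, running total 234.00
- seismometer (68/20 per unit): 2 of 20 → value 2×68/20 = 6.8000, running total 240.80
Total 240.80.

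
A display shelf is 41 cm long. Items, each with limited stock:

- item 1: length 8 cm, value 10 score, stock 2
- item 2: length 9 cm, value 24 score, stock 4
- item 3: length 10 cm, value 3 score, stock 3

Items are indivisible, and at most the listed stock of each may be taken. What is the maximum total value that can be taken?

Best selections within length 41 and stock limits:
- 4×item 2: length 36, value 96
- 1×item 1 + 3×item 2: length 35, value 82
Best: 96 score.

96 score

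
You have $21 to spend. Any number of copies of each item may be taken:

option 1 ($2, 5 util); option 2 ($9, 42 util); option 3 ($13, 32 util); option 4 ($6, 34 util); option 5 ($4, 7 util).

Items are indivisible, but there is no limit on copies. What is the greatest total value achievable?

110 util

Best value-per-unit is option 4 at 34/6; filling with it alone gives 3×34 = 102.
Optimal mix: 1×option 2 + 2×option 4 → cost 21, value 110.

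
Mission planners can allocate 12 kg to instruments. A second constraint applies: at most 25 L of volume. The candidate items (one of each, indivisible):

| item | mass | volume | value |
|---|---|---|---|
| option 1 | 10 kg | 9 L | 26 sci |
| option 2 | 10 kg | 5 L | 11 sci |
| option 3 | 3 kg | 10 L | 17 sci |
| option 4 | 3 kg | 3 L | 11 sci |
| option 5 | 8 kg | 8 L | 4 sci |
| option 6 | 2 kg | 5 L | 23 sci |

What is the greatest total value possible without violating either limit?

51 sci

Feasible sets respecting both limits:
- option 3+option 4+option 6: mass 8, volume 18, value 51
- option 1+option 6: mass 12, volume 14, value 49
- option 3+option 6: mass 5, volume 15, value 40
Best: 51 sci.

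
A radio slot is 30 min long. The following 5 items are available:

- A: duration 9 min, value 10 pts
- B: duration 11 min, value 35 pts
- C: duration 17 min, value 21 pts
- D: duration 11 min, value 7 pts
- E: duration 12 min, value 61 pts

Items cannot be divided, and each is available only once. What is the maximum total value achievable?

Check high-value combinations within 30 min:
- B+E: duration 11+12=23, value 35+61=96
- C+E: duration 17+12=29, value 21+61=82
- A+E: duration 9+12=21, value 10+61=71
Best: 96 pts.

96 pts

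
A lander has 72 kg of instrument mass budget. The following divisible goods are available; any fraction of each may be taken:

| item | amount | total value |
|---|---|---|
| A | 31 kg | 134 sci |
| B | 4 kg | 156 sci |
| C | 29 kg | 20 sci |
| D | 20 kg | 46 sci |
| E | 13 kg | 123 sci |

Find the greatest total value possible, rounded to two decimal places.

Take in order of value per unit:
- B (156/4 per unit): all 4 → value 156, running total 156.00
- E (123/13 per unit): all 13 → value 123, running total 279.00
- A (134/31 per unit): all 31 → value 134, running total 413.00
- D (46/20 per unit): all 20 → value 46, running total 459.00
- C (20/29 per unit): 4 of 29 → value 4×20/29 = 2.7586, running total 461.76
Total 461.76.

461.76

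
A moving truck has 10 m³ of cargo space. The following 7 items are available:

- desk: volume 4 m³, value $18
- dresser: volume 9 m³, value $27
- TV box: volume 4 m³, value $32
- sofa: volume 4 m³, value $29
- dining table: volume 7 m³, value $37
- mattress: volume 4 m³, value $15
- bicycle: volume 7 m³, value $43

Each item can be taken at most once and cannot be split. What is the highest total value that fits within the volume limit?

$61

This is a 0/1 knapsack; check combinations near the capacity.
- TV box+sofa: volume 4+4=8, value 32+29=61
- desk+TV box: volume 4+4=8, value 18+32=50
- desk+sofa: volume 4+4=8, value 18+29=47
Best: $61.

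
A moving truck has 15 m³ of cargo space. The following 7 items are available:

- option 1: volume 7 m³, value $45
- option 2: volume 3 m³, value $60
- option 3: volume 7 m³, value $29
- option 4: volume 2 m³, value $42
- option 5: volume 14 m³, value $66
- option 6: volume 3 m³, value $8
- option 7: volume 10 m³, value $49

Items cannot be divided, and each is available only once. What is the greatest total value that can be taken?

$155

Check high-value combinations within 15 m³:
- option 1+option 2+option 4+option 6: volume 7+3+2+3=15, value 45+60+42+8=155
- option 2+option 4+option 7: volume 3+2+10=15, value 60+42+49=151
- option 1+option 2+option 4: volume 7+3+2=12, value 45+60+42=147
- option 2+option 3+option 4+option 6: volume 3+7+2+3=15, value 60+29+42+8=139
- option 2+option 3+option 4: volume 3+7+2=12, value 60+29+42=131
Best: $155.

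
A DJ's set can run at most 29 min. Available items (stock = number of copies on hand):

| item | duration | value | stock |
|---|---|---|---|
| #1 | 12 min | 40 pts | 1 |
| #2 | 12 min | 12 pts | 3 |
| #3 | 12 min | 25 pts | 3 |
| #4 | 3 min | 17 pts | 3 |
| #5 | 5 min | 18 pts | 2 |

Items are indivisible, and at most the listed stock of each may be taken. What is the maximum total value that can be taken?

110 pts

Top feasible selections:
- 1×#1 + 2×#4 + 2×#5: duration 28, value 110
- 1×#1 + 3×#4 + 1×#5: duration 26, value 109
Best: 110 pts.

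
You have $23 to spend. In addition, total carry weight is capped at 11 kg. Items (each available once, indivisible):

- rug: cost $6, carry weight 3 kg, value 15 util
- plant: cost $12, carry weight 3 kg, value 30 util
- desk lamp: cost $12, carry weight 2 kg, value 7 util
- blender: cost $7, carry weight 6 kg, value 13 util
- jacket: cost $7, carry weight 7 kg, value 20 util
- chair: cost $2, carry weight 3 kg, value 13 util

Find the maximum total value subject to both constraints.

58 util

Feasible sets respecting both limits:
- rug+plant+chair: cost 20, carry weight 9, value 58
- plant+jacket: cost 19, carry weight 10, value 50
- rug+plant: cost 18, carry weight 6, value 45
- plant+blender: cost 19, carry weight 9, value 43
Best: 58 util.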